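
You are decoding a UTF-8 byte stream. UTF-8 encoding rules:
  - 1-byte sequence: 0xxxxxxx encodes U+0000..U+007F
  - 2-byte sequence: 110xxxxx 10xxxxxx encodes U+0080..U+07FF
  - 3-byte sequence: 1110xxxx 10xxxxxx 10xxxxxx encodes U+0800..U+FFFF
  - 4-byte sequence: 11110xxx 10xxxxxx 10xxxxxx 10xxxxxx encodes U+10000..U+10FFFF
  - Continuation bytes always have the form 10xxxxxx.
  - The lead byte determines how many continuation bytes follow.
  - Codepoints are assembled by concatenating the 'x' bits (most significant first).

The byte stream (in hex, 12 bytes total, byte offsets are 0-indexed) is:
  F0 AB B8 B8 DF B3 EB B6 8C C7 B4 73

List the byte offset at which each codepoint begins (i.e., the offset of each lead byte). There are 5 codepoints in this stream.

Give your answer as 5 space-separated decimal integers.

Answer: 0 4 6 9 11

Derivation:
Byte[0]=F0: 4-byte lead, need 3 cont bytes. acc=0x0
Byte[1]=AB: continuation. acc=(acc<<6)|0x2B=0x2B
Byte[2]=B8: continuation. acc=(acc<<6)|0x38=0xAF8
Byte[3]=B8: continuation. acc=(acc<<6)|0x38=0x2BE38
Completed: cp=U+2BE38 (starts at byte 0)
Byte[4]=DF: 2-byte lead, need 1 cont bytes. acc=0x1F
Byte[5]=B3: continuation. acc=(acc<<6)|0x33=0x7F3
Completed: cp=U+07F3 (starts at byte 4)
Byte[6]=EB: 3-byte lead, need 2 cont bytes. acc=0xB
Byte[7]=B6: continuation. acc=(acc<<6)|0x36=0x2F6
Byte[8]=8C: continuation. acc=(acc<<6)|0x0C=0xBD8C
Completed: cp=U+BD8C (starts at byte 6)
Byte[9]=C7: 2-byte lead, need 1 cont bytes. acc=0x7
Byte[10]=B4: continuation. acc=(acc<<6)|0x34=0x1F4
Completed: cp=U+01F4 (starts at byte 9)
Byte[11]=73: 1-byte ASCII. cp=U+0073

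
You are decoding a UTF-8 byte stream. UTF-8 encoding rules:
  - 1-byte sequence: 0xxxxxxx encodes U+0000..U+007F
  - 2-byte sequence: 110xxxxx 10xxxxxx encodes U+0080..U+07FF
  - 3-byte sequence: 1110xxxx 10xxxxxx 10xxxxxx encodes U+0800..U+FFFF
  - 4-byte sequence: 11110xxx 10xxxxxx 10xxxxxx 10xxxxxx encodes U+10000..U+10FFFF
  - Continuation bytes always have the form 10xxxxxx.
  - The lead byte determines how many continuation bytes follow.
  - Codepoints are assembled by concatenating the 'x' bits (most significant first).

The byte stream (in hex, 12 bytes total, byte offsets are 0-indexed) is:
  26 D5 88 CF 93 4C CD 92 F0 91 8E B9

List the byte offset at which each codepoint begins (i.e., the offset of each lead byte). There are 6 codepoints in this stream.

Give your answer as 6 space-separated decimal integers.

Byte[0]=26: 1-byte ASCII. cp=U+0026
Byte[1]=D5: 2-byte lead, need 1 cont bytes. acc=0x15
Byte[2]=88: continuation. acc=(acc<<6)|0x08=0x548
Completed: cp=U+0548 (starts at byte 1)
Byte[3]=CF: 2-byte lead, need 1 cont bytes. acc=0xF
Byte[4]=93: continuation. acc=(acc<<6)|0x13=0x3D3
Completed: cp=U+03D3 (starts at byte 3)
Byte[5]=4C: 1-byte ASCII. cp=U+004C
Byte[6]=CD: 2-byte lead, need 1 cont bytes. acc=0xD
Byte[7]=92: continuation. acc=(acc<<6)|0x12=0x352
Completed: cp=U+0352 (starts at byte 6)
Byte[8]=F0: 4-byte lead, need 3 cont bytes. acc=0x0
Byte[9]=91: continuation. acc=(acc<<6)|0x11=0x11
Byte[10]=8E: continuation. acc=(acc<<6)|0x0E=0x44E
Byte[11]=B9: continuation. acc=(acc<<6)|0x39=0x113B9
Completed: cp=U+113B9 (starts at byte 8)

Answer: 0 1 3 5 6 8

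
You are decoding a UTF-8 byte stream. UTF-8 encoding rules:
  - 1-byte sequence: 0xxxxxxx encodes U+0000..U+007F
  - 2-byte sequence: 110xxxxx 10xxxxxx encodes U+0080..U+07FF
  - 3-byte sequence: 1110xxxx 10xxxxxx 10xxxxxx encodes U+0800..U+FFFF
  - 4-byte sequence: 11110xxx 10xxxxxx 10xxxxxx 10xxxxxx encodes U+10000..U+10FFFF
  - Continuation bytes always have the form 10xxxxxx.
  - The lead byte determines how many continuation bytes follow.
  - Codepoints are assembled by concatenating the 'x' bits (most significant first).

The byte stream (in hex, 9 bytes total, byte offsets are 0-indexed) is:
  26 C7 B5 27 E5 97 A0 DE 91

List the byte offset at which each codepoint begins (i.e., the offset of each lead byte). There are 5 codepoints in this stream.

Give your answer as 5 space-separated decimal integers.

Answer: 0 1 3 4 7

Derivation:
Byte[0]=26: 1-byte ASCII. cp=U+0026
Byte[1]=C7: 2-byte lead, need 1 cont bytes. acc=0x7
Byte[2]=B5: continuation. acc=(acc<<6)|0x35=0x1F5
Completed: cp=U+01F5 (starts at byte 1)
Byte[3]=27: 1-byte ASCII. cp=U+0027
Byte[4]=E5: 3-byte lead, need 2 cont bytes. acc=0x5
Byte[5]=97: continuation. acc=(acc<<6)|0x17=0x157
Byte[6]=A0: continuation. acc=(acc<<6)|0x20=0x55E0
Completed: cp=U+55E0 (starts at byte 4)
Byte[7]=DE: 2-byte lead, need 1 cont bytes. acc=0x1E
Byte[8]=91: continuation. acc=(acc<<6)|0x11=0x791
Completed: cp=U+0791 (starts at byte 7)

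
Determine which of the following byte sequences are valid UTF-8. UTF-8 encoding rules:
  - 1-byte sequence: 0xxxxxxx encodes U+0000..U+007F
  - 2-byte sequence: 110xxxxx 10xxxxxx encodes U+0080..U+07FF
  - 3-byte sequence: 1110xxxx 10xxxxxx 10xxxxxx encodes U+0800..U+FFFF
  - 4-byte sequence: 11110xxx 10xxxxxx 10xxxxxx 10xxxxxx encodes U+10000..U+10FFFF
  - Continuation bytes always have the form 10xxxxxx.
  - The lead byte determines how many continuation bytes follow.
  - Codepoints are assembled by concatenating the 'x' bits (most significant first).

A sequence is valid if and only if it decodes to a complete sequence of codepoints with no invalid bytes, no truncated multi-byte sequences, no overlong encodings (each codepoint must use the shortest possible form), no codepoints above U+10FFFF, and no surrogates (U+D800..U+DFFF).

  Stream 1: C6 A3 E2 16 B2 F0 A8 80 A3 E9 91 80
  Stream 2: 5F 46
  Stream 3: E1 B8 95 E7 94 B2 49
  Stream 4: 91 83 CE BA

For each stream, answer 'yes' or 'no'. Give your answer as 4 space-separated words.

Stream 1: error at byte offset 3. INVALID
Stream 2: decodes cleanly. VALID
Stream 3: decodes cleanly. VALID
Stream 4: error at byte offset 0. INVALID

Answer: no yes yes no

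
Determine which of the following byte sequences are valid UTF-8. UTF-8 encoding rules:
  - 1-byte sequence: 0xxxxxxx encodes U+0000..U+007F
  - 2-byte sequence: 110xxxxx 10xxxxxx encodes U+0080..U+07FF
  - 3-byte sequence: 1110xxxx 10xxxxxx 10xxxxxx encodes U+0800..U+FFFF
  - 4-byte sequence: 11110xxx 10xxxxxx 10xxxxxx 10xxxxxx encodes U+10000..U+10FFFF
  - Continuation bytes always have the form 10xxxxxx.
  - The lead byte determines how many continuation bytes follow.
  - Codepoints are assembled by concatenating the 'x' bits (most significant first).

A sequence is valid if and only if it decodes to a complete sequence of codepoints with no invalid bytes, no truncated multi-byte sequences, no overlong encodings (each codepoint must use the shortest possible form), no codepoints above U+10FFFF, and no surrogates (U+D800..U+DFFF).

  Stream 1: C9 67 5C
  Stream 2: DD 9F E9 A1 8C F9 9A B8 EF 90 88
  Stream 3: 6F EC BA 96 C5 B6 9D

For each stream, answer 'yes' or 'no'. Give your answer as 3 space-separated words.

Stream 1: error at byte offset 1. INVALID
Stream 2: error at byte offset 5. INVALID
Stream 3: error at byte offset 6. INVALID

Answer: no no no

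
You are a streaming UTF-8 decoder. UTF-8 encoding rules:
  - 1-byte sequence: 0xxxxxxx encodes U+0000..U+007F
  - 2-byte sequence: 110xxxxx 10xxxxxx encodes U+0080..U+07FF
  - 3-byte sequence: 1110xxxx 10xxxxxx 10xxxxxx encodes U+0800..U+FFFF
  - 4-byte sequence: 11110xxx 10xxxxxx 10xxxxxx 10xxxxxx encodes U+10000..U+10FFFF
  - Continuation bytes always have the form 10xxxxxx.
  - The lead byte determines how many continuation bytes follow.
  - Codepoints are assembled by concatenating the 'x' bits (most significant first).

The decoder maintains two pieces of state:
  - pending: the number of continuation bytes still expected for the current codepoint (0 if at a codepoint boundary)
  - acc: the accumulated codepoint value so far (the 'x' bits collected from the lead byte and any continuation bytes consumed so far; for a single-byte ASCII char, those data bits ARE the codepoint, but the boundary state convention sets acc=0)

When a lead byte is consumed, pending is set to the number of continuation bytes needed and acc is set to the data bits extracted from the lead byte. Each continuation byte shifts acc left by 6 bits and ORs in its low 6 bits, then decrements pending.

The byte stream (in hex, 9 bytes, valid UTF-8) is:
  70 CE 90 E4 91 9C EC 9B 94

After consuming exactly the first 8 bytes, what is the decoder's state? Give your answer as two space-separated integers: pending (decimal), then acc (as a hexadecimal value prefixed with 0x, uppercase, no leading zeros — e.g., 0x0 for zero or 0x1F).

Byte[0]=70: 1-byte. pending=0, acc=0x0
Byte[1]=CE: 2-byte lead. pending=1, acc=0xE
Byte[2]=90: continuation. acc=(acc<<6)|0x10=0x390, pending=0
Byte[3]=E4: 3-byte lead. pending=2, acc=0x4
Byte[4]=91: continuation. acc=(acc<<6)|0x11=0x111, pending=1
Byte[5]=9C: continuation. acc=(acc<<6)|0x1C=0x445C, pending=0
Byte[6]=EC: 3-byte lead. pending=2, acc=0xC
Byte[7]=9B: continuation. acc=(acc<<6)|0x1B=0x31B, pending=1

Answer: 1 0x31B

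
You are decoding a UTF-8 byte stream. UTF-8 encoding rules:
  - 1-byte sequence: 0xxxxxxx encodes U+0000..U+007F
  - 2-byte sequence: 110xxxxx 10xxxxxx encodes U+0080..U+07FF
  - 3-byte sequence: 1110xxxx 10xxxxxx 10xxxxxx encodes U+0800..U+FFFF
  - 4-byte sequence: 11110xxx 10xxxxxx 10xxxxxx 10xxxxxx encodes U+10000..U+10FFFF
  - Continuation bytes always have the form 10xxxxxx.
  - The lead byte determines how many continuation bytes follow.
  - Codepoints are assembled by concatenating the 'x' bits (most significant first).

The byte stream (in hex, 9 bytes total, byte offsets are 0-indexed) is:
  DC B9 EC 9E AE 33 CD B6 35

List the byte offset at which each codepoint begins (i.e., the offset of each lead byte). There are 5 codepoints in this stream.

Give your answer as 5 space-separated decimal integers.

Answer: 0 2 5 6 8

Derivation:
Byte[0]=DC: 2-byte lead, need 1 cont bytes. acc=0x1C
Byte[1]=B9: continuation. acc=(acc<<6)|0x39=0x739
Completed: cp=U+0739 (starts at byte 0)
Byte[2]=EC: 3-byte lead, need 2 cont bytes. acc=0xC
Byte[3]=9E: continuation. acc=(acc<<6)|0x1E=0x31E
Byte[4]=AE: continuation. acc=(acc<<6)|0x2E=0xC7AE
Completed: cp=U+C7AE (starts at byte 2)
Byte[5]=33: 1-byte ASCII. cp=U+0033
Byte[6]=CD: 2-byte lead, need 1 cont bytes. acc=0xD
Byte[7]=B6: continuation. acc=(acc<<6)|0x36=0x376
Completed: cp=U+0376 (starts at byte 6)
Byte[8]=35: 1-byte ASCII. cp=U+0035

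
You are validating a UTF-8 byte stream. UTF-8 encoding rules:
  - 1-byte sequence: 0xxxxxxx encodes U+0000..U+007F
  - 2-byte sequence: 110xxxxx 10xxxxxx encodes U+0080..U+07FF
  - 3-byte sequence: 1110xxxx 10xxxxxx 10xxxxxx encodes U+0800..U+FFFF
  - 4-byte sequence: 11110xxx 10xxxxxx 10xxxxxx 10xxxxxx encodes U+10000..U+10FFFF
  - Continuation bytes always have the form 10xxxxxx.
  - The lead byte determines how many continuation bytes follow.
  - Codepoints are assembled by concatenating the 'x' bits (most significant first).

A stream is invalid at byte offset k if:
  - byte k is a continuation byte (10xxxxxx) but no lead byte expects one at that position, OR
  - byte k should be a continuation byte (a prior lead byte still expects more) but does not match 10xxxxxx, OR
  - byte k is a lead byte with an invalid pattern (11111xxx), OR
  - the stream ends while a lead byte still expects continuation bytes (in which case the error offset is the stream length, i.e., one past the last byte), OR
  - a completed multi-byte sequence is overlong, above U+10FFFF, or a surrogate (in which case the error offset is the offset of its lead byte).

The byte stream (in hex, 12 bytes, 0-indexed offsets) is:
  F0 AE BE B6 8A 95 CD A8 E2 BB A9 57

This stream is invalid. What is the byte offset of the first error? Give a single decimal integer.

Byte[0]=F0: 4-byte lead, need 3 cont bytes. acc=0x0
Byte[1]=AE: continuation. acc=(acc<<6)|0x2E=0x2E
Byte[2]=BE: continuation. acc=(acc<<6)|0x3E=0xBBE
Byte[3]=B6: continuation. acc=(acc<<6)|0x36=0x2EFB6
Completed: cp=U+2EFB6 (starts at byte 0)
Byte[4]=8A: INVALID lead byte (not 0xxx/110x/1110/11110)

Answer: 4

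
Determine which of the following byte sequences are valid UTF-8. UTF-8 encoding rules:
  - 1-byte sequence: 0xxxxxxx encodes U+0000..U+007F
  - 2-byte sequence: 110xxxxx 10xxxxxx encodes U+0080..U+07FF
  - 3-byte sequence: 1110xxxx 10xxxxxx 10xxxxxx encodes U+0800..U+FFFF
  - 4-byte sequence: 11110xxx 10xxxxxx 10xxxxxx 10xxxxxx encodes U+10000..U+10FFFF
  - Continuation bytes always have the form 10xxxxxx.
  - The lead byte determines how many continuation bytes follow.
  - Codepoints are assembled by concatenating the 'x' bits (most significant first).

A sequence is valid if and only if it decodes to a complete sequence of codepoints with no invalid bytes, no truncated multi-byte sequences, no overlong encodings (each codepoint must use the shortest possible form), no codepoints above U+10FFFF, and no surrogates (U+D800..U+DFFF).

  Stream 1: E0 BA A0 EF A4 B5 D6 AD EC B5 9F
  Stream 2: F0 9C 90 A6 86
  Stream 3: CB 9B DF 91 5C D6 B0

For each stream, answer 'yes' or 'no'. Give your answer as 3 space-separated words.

Answer: yes no yes

Derivation:
Stream 1: decodes cleanly. VALID
Stream 2: error at byte offset 4. INVALID
Stream 3: decodes cleanly. VALID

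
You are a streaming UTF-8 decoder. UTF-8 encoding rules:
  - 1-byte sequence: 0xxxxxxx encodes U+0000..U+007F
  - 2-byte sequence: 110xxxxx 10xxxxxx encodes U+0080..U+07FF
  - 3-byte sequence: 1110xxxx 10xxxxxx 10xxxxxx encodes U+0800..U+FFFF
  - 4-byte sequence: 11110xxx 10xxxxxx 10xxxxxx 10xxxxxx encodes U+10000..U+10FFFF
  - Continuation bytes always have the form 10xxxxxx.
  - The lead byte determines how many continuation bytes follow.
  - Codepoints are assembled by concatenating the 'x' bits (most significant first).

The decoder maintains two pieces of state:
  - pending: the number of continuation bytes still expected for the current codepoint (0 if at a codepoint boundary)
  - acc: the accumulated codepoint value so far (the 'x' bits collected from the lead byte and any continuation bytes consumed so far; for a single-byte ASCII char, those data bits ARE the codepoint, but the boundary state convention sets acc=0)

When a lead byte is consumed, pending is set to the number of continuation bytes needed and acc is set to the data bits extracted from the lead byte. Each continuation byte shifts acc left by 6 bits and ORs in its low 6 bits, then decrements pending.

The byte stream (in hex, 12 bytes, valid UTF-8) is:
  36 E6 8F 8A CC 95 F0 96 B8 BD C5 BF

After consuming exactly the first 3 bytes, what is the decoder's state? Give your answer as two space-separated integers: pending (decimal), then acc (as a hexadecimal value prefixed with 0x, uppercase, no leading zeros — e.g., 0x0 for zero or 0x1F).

Byte[0]=36: 1-byte. pending=0, acc=0x0
Byte[1]=E6: 3-byte lead. pending=2, acc=0x6
Byte[2]=8F: continuation. acc=(acc<<6)|0x0F=0x18F, pending=1

Answer: 1 0x18F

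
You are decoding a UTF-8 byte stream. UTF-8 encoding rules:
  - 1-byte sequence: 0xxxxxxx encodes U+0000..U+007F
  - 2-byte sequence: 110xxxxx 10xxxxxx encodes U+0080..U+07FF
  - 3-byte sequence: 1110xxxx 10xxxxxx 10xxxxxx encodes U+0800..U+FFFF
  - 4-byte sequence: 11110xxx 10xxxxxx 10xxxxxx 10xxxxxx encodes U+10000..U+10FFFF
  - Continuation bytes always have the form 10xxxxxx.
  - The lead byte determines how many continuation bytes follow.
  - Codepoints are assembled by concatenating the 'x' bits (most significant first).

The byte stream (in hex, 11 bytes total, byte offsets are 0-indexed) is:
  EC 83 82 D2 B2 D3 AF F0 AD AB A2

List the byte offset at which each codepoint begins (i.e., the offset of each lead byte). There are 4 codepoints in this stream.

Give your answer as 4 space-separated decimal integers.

Answer: 0 3 5 7

Derivation:
Byte[0]=EC: 3-byte lead, need 2 cont bytes. acc=0xC
Byte[1]=83: continuation. acc=(acc<<6)|0x03=0x303
Byte[2]=82: continuation. acc=(acc<<6)|0x02=0xC0C2
Completed: cp=U+C0C2 (starts at byte 0)
Byte[3]=D2: 2-byte lead, need 1 cont bytes. acc=0x12
Byte[4]=B2: continuation. acc=(acc<<6)|0x32=0x4B2
Completed: cp=U+04B2 (starts at byte 3)
Byte[5]=D3: 2-byte lead, need 1 cont bytes. acc=0x13
Byte[6]=AF: continuation. acc=(acc<<6)|0x2F=0x4EF
Completed: cp=U+04EF (starts at byte 5)
Byte[7]=F0: 4-byte lead, need 3 cont bytes. acc=0x0
Byte[8]=AD: continuation. acc=(acc<<6)|0x2D=0x2D
Byte[9]=AB: continuation. acc=(acc<<6)|0x2B=0xB6B
Byte[10]=A2: continuation. acc=(acc<<6)|0x22=0x2DAE2
Completed: cp=U+2DAE2 (starts at byte 7)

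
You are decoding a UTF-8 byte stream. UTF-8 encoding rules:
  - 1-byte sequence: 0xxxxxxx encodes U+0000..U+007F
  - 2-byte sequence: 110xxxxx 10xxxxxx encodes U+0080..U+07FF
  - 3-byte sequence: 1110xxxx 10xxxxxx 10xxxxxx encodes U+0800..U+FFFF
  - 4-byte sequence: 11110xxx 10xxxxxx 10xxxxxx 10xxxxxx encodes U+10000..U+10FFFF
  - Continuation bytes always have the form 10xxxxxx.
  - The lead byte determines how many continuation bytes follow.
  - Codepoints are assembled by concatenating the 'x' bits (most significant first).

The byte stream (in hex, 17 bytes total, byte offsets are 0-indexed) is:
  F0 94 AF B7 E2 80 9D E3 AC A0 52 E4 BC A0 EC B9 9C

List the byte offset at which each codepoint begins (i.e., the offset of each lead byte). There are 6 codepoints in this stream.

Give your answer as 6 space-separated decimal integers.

Answer: 0 4 7 10 11 14

Derivation:
Byte[0]=F0: 4-byte lead, need 3 cont bytes. acc=0x0
Byte[1]=94: continuation. acc=(acc<<6)|0x14=0x14
Byte[2]=AF: continuation. acc=(acc<<6)|0x2F=0x52F
Byte[3]=B7: continuation. acc=(acc<<6)|0x37=0x14BF7
Completed: cp=U+14BF7 (starts at byte 0)
Byte[4]=E2: 3-byte lead, need 2 cont bytes. acc=0x2
Byte[5]=80: continuation. acc=(acc<<6)|0x00=0x80
Byte[6]=9D: continuation. acc=(acc<<6)|0x1D=0x201D
Completed: cp=U+201D (starts at byte 4)
Byte[7]=E3: 3-byte lead, need 2 cont bytes. acc=0x3
Byte[8]=AC: continuation. acc=(acc<<6)|0x2C=0xEC
Byte[9]=A0: continuation. acc=(acc<<6)|0x20=0x3B20
Completed: cp=U+3B20 (starts at byte 7)
Byte[10]=52: 1-byte ASCII. cp=U+0052
Byte[11]=E4: 3-byte lead, need 2 cont bytes. acc=0x4
Byte[12]=BC: continuation. acc=(acc<<6)|0x3C=0x13C
Byte[13]=A0: continuation. acc=(acc<<6)|0x20=0x4F20
Completed: cp=U+4F20 (starts at byte 11)
Byte[14]=EC: 3-byte lead, need 2 cont bytes. acc=0xC
Byte[15]=B9: continuation. acc=(acc<<6)|0x39=0x339
Byte[16]=9C: continuation. acc=(acc<<6)|0x1C=0xCE5C
Completed: cp=U+CE5C (starts at byte 14)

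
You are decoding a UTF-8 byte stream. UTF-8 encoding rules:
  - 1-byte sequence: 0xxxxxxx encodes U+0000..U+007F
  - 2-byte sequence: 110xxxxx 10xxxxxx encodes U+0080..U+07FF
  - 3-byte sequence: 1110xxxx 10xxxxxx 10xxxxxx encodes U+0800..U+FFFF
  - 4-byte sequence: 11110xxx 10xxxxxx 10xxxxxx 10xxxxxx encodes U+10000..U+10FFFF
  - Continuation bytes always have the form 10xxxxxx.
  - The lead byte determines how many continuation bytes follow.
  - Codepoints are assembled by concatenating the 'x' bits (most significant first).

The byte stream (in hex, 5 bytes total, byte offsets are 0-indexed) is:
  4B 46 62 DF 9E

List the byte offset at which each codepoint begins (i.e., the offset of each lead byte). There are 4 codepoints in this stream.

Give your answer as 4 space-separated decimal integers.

Byte[0]=4B: 1-byte ASCII. cp=U+004B
Byte[1]=46: 1-byte ASCII. cp=U+0046
Byte[2]=62: 1-byte ASCII. cp=U+0062
Byte[3]=DF: 2-byte lead, need 1 cont bytes. acc=0x1F
Byte[4]=9E: continuation. acc=(acc<<6)|0x1E=0x7DE
Completed: cp=U+07DE (starts at byte 3)

Answer: 0 1 2 3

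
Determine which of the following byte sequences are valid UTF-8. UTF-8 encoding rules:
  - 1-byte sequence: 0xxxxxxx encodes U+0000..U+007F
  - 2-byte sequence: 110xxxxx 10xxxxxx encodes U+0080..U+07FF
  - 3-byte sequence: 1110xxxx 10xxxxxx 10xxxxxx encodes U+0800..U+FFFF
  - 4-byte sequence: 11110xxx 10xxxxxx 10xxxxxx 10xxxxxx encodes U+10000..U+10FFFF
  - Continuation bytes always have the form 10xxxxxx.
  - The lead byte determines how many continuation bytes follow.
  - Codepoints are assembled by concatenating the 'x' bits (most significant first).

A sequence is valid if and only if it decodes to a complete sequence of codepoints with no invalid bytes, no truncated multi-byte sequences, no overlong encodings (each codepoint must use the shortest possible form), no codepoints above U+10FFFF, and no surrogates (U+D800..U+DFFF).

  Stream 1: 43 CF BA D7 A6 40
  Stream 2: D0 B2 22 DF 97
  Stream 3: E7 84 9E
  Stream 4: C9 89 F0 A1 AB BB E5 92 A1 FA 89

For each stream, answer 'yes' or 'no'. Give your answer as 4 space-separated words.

Stream 1: decodes cleanly. VALID
Stream 2: decodes cleanly. VALID
Stream 3: decodes cleanly. VALID
Stream 4: error at byte offset 9. INVALID

Answer: yes yes yes no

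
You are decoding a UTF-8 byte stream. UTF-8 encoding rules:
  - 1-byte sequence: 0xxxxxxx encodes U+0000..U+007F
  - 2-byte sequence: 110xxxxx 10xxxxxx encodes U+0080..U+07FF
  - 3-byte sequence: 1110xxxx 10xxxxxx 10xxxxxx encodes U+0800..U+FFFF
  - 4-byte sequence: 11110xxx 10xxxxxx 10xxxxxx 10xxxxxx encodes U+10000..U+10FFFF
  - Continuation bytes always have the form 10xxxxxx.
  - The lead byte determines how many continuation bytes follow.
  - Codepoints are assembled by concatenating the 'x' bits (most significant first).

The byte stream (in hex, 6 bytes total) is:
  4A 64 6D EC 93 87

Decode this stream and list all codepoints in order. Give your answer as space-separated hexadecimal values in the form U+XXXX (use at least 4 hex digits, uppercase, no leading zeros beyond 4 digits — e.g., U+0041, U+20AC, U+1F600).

Answer: U+004A U+0064 U+006D U+C4C7

Derivation:
Byte[0]=4A: 1-byte ASCII. cp=U+004A
Byte[1]=64: 1-byte ASCII. cp=U+0064
Byte[2]=6D: 1-byte ASCII. cp=U+006D
Byte[3]=EC: 3-byte lead, need 2 cont bytes. acc=0xC
Byte[4]=93: continuation. acc=(acc<<6)|0x13=0x313
Byte[5]=87: continuation. acc=(acc<<6)|0x07=0xC4C7
Completed: cp=U+C4C7 (starts at byte 3)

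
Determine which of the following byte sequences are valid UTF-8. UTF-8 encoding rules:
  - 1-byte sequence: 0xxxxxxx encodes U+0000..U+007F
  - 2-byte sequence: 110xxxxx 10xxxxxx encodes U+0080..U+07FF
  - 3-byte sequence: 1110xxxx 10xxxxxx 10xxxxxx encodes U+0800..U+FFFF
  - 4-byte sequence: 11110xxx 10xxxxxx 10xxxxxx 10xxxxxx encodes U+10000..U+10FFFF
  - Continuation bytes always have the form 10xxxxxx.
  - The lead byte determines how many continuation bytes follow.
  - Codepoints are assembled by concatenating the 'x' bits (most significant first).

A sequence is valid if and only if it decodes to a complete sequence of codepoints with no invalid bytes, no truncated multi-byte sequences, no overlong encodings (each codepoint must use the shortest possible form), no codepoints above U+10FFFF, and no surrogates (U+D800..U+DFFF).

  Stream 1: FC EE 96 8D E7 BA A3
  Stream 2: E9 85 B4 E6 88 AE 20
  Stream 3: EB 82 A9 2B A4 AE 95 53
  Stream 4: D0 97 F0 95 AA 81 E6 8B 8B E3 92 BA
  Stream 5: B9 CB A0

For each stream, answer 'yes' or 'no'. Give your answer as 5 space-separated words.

Stream 1: error at byte offset 0. INVALID
Stream 2: decodes cleanly. VALID
Stream 3: error at byte offset 4. INVALID
Stream 4: decodes cleanly. VALID
Stream 5: error at byte offset 0. INVALID

Answer: no yes no yes no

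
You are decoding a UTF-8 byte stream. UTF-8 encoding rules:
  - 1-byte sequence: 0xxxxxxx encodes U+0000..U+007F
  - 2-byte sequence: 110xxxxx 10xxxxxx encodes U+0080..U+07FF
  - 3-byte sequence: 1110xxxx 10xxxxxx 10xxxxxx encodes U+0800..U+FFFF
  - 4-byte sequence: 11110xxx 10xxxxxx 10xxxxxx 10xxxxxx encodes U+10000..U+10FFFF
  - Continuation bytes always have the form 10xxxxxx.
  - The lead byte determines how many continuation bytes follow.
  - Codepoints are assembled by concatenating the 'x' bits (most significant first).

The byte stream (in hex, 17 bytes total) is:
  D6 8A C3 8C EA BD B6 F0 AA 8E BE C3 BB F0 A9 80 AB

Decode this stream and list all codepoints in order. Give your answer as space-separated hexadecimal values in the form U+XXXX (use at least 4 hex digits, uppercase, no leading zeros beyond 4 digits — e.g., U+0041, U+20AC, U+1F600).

Byte[0]=D6: 2-byte lead, need 1 cont bytes. acc=0x16
Byte[1]=8A: continuation. acc=(acc<<6)|0x0A=0x58A
Completed: cp=U+058A (starts at byte 0)
Byte[2]=C3: 2-byte lead, need 1 cont bytes. acc=0x3
Byte[3]=8C: continuation. acc=(acc<<6)|0x0C=0xCC
Completed: cp=U+00CC (starts at byte 2)
Byte[4]=EA: 3-byte lead, need 2 cont bytes. acc=0xA
Byte[5]=BD: continuation. acc=(acc<<6)|0x3D=0x2BD
Byte[6]=B6: continuation. acc=(acc<<6)|0x36=0xAF76
Completed: cp=U+AF76 (starts at byte 4)
Byte[7]=F0: 4-byte lead, need 3 cont bytes. acc=0x0
Byte[8]=AA: continuation. acc=(acc<<6)|0x2A=0x2A
Byte[9]=8E: continuation. acc=(acc<<6)|0x0E=0xA8E
Byte[10]=BE: continuation. acc=(acc<<6)|0x3E=0x2A3BE
Completed: cp=U+2A3BE (starts at byte 7)
Byte[11]=C3: 2-byte lead, need 1 cont bytes. acc=0x3
Byte[12]=BB: continuation. acc=(acc<<6)|0x3B=0xFB
Completed: cp=U+00FB (starts at byte 11)
Byte[13]=F0: 4-byte lead, need 3 cont bytes. acc=0x0
Byte[14]=A9: continuation. acc=(acc<<6)|0x29=0x29
Byte[15]=80: continuation. acc=(acc<<6)|0x00=0xA40
Byte[16]=AB: continuation. acc=(acc<<6)|0x2B=0x2902B
Completed: cp=U+2902B (starts at byte 13)

Answer: U+058A U+00CC U+AF76 U+2A3BE U+00FB U+2902B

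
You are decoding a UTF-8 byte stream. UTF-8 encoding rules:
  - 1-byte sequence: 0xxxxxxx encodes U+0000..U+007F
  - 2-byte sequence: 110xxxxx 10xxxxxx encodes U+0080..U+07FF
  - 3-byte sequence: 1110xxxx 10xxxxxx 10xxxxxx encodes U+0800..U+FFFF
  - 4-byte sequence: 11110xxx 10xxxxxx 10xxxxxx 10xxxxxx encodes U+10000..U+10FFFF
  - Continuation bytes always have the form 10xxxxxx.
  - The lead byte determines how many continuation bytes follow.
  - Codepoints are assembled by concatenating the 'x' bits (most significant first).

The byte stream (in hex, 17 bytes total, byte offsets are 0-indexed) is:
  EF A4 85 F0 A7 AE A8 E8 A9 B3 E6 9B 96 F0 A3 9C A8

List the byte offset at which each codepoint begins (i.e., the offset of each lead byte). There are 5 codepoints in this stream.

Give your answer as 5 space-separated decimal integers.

Byte[0]=EF: 3-byte lead, need 2 cont bytes. acc=0xF
Byte[1]=A4: continuation. acc=(acc<<6)|0x24=0x3E4
Byte[2]=85: continuation. acc=(acc<<6)|0x05=0xF905
Completed: cp=U+F905 (starts at byte 0)
Byte[3]=F0: 4-byte lead, need 3 cont bytes. acc=0x0
Byte[4]=A7: continuation. acc=(acc<<6)|0x27=0x27
Byte[5]=AE: continuation. acc=(acc<<6)|0x2E=0x9EE
Byte[6]=A8: continuation. acc=(acc<<6)|0x28=0x27BA8
Completed: cp=U+27BA8 (starts at byte 3)
Byte[7]=E8: 3-byte lead, need 2 cont bytes. acc=0x8
Byte[8]=A9: continuation. acc=(acc<<6)|0x29=0x229
Byte[9]=B3: continuation. acc=(acc<<6)|0x33=0x8A73
Completed: cp=U+8A73 (starts at byte 7)
Byte[10]=E6: 3-byte lead, need 2 cont bytes. acc=0x6
Byte[11]=9B: continuation. acc=(acc<<6)|0x1B=0x19B
Byte[12]=96: continuation. acc=(acc<<6)|0x16=0x66D6
Completed: cp=U+66D6 (starts at byte 10)
Byte[13]=F0: 4-byte lead, need 3 cont bytes. acc=0x0
Byte[14]=A3: continuation. acc=(acc<<6)|0x23=0x23
Byte[15]=9C: continuation. acc=(acc<<6)|0x1C=0x8DC
Byte[16]=A8: continuation. acc=(acc<<6)|0x28=0x23728
Completed: cp=U+23728 (starts at byte 13)

Answer: 0 3 7 10 13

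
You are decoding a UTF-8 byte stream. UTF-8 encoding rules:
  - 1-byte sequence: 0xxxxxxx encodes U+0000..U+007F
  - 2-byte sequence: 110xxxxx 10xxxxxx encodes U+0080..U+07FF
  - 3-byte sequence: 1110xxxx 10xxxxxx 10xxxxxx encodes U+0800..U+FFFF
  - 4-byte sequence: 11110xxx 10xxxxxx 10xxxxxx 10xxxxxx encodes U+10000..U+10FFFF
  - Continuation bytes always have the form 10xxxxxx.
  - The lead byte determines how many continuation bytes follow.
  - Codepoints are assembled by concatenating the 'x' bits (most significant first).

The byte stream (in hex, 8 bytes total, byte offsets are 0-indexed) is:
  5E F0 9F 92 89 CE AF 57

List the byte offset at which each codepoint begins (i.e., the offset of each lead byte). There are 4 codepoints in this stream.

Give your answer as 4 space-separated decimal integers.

Answer: 0 1 5 7

Derivation:
Byte[0]=5E: 1-byte ASCII. cp=U+005E
Byte[1]=F0: 4-byte lead, need 3 cont bytes. acc=0x0
Byte[2]=9F: continuation. acc=(acc<<6)|0x1F=0x1F
Byte[3]=92: continuation. acc=(acc<<6)|0x12=0x7D2
Byte[4]=89: continuation. acc=(acc<<6)|0x09=0x1F489
Completed: cp=U+1F489 (starts at byte 1)
Byte[5]=CE: 2-byte lead, need 1 cont bytes. acc=0xE
Byte[6]=AF: continuation. acc=(acc<<6)|0x2F=0x3AF
Completed: cp=U+03AF (starts at byte 5)
Byte[7]=57: 1-byte ASCII. cp=U+0057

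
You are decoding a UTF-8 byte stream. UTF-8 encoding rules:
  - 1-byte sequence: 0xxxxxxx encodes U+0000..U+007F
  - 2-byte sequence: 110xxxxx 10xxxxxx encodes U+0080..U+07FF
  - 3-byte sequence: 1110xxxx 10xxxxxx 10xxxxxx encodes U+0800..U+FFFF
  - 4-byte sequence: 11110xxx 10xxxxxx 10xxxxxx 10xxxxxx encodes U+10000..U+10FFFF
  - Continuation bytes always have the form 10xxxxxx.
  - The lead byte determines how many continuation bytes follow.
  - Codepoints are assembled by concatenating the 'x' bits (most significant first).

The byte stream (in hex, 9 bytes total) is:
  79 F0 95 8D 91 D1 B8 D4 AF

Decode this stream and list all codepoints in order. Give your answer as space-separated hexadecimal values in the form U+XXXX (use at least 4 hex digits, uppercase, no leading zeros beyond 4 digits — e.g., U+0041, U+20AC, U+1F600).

Answer: U+0079 U+15351 U+0478 U+052F

Derivation:
Byte[0]=79: 1-byte ASCII. cp=U+0079
Byte[1]=F0: 4-byte lead, need 3 cont bytes. acc=0x0
Byte[2]=95: continuation. acc=(acc<<6)|0x15=0x15
Byte[3]=8D: continuation. acc=(acc<<6)|0x0D=0x54D
Byte[4]=91: continuation. acc=(acc<<6)|0x11=0x15351
Completed: cp=U+15351 (starts at byte 1)
Byte[5]=D1: 2-byte lead, need 1 cont bytes. acc=0x11
Byte[6]=B8: continuation. acc=(acc<<6)|0x38=0x478
Completed: cp=U+0478 (starts at byte 5)
Byte[7]=D4: 2-byte lead, need 1 cont bytes. acc=0x14
Byte[8]=AF: continuation. acc=(acc<<6)|0x2F=0x52F
Completed: cp=U+052F (starts at byte 7)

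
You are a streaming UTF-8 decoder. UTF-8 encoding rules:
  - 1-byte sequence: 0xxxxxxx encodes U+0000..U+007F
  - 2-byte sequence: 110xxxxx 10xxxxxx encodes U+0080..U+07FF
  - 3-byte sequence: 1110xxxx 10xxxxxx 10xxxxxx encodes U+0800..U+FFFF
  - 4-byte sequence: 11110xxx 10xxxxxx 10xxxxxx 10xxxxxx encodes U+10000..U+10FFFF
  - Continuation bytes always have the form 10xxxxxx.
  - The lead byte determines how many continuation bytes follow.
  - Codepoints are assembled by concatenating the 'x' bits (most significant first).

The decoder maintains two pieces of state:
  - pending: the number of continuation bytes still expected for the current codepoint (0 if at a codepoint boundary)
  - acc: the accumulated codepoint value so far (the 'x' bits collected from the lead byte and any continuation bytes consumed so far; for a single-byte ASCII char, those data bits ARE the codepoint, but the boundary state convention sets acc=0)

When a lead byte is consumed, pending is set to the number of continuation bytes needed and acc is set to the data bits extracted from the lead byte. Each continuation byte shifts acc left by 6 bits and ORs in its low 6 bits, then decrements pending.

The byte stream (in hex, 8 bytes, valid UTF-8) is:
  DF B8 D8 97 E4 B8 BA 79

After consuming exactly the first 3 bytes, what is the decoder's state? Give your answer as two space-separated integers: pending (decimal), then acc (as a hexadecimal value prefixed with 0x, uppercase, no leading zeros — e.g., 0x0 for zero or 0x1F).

Byte[0]=DF: 2-byte lead. pending=1, acc=0x1F
Byte[1]=B8: continuation. acc=(acc<<6)|0x38=0x7F8, pending=0
Byte[2]=D8: 2-byte lead. pending=1, acc=0x18

Answer: 1 0x18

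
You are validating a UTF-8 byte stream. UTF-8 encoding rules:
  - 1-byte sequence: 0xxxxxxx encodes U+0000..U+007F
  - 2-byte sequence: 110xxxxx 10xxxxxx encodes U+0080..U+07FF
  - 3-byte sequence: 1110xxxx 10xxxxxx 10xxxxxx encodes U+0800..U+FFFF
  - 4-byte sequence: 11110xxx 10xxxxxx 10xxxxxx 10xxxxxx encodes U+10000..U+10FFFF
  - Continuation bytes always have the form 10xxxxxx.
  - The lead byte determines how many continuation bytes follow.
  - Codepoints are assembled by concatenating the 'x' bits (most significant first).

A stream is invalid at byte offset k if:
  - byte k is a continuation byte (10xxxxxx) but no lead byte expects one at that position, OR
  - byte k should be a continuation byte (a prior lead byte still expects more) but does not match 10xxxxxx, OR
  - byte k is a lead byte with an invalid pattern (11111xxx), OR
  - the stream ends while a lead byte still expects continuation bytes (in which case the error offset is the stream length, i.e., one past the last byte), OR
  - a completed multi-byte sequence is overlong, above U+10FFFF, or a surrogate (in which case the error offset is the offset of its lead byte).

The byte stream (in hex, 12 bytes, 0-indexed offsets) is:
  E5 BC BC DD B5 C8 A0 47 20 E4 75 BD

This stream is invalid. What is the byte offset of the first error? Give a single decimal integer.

Answer: 10

Derivation:
Byte[0]=E5: 3-byte lead, need 2 cont bytes. acc=0x5
Byte[1]=BC: continuation. acc=(acc<<6)|0x3C=0x17C
Byte[2]=BC: continuation. acc=(acc<<6)|0x3C=0x5F3C
Completed: cp=U+5F3C (starts at byte 0)
Byte[3]=DD: 2-byte lead, need 1 cont bytes. acc=0x1D
Byte[4]=B5: continuation. acc=(acc<<6)|0x35=0x775
Completed: cp=U+0775 (starts at byte 3)
Byte[5]=C8: 2-byte lead, need 1 cont bytes. acc=0x8
Byte[6]=A0: continuation. acc=(acc<<6)|0x20=0x220
Completed: cp=U+0220 (starts at byte 5)
Byte[7]=47: 1-byte ASCII. cp=U+0047
Byte[8]=20: 1-byte ASCII. cp=U+0020
Byte[9]=E4: 3-byte lead, need 2 cont bytes. acc=0x4
Byte[10]=75: expected 10xxxxxx continuation. INVALID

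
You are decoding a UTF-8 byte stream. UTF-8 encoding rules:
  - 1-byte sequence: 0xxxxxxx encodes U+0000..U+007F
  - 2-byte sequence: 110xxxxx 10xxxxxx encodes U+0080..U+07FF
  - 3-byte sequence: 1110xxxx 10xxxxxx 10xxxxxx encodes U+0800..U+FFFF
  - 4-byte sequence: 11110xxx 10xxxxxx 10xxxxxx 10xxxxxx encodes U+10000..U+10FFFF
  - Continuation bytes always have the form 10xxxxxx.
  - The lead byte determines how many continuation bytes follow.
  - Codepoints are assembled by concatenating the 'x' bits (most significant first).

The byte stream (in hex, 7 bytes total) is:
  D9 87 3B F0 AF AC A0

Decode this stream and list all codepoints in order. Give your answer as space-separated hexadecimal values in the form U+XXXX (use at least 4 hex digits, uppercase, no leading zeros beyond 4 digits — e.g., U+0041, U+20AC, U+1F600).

Byte[0]=D9: 2-byte lead, need 1 cont bytes. acc=0x19
Byte[1]=87: continuation. acc=(acc<<6)|0x07=0x647
Completed: cp=U+0647 (starts at byte 0)
Byte[2]=3B: 1-byte ASCII. cp=U+003B
Byte[3]=F0: 4-byte lead, need 3 cont bytes. acc=0x0
Byte[4]=AF: continuation. acc=(acc<<6)|0x2F=0x2F
Byte[5]=AC: continuation. acc=(acc<<6)|0x2C=0xBEC
Byte[6]=A0: continuation. acc=(acc<<6)|0x20=0x2FB20
Completed: cp=U+2FB20 (starts at byte 3)

Answer: U+0647 U+003B U+2FB20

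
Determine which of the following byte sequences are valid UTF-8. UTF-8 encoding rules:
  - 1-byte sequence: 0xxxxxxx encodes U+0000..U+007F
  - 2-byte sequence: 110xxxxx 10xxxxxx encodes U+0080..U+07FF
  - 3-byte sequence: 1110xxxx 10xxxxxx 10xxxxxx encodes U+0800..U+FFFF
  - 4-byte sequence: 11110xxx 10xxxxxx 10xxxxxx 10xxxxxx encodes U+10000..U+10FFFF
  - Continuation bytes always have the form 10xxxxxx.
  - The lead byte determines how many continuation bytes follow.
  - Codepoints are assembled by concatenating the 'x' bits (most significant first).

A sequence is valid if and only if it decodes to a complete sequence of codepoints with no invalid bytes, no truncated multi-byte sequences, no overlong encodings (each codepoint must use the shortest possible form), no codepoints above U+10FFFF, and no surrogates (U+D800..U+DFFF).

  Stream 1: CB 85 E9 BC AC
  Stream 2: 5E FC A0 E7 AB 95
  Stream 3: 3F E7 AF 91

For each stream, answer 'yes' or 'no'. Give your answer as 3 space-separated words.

Answer: yes no yes

Derivation:
Stream 1: decodes cleanly. VALID
Stream 2: error at byte offset 1. INVALID
Stream 3: decodes cleanly. VALID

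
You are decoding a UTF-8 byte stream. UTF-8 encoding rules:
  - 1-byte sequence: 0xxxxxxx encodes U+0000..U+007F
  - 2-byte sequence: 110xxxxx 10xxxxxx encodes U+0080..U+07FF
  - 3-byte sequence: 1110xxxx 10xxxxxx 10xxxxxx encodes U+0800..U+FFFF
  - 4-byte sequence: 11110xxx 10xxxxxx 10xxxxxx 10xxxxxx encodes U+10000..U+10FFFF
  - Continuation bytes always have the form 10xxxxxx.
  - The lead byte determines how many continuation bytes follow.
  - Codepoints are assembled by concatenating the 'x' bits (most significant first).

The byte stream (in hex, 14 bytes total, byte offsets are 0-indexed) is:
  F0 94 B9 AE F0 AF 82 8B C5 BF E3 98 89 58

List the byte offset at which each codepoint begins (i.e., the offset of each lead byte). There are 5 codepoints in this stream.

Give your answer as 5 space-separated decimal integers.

Byte[0]=F0: 4-byte lead, need 3 cont bytes. acc=0x0
Byte[1]=94: continuation. acc=(acc<<6)|0x14=0x14
Byte[2]=B9: continuation. acc=(acc<<6)|0x39=0x539
Byte[3]=AE: continuation. acc=(acc<<6)|0x2E=0x14E6E
Completed: cp=U+14E6E (starts at byte 0)
Byte[4]=F0: 4-byte lead, need 3 cont bytes. acc=0x0
Byte[5]=AF: continuation. acc=(acc<<6)|0x2F=0x2F
Byte[6]=82: continuation. acc=(acc<<6)|0x02=0xBC2
Byte[7]=8B: continuation. acc=(acc<<6)|0x0B=0x2F08B
Completed: cp=U+2F08B (starts at byte 4)
Byte[8]=C5: 2-byte lead, need 1 cont bytes. acc=0x5
Byte[9]=BF: continuation. acc=(acc<<6)|0x3F=0x17F
Completed: cp=U+017F (starts at byte 8)
Byte[10]=E3: 3-byte lead, need 2 cont bytes. acc=0x3
Byte[11]=98: continuation. acc=(acc<<6)|0x18=0xD8
Byte[12]=89: continuation. acc=(acc<<6)|0x09=0x3609
Completed: cp=U+3609 (starts at byte 10)
Byte[13]=58: 1-byte ASCII. cp=U+0058

Answer: 0 4 8 10 13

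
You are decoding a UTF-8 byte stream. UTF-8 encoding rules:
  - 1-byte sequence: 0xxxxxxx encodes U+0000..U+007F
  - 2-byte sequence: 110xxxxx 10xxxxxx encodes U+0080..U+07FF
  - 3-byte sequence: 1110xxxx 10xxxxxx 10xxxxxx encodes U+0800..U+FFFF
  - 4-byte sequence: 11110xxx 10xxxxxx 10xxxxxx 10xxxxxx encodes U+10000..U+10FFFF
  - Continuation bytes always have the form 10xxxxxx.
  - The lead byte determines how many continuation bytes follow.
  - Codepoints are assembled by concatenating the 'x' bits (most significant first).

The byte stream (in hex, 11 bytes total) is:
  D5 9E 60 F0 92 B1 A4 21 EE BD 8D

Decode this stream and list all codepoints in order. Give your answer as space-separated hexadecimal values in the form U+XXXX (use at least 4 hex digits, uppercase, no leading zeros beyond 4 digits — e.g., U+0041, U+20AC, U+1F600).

Answer: U+055E U+0060 U+12C64 U+0021 U+EF4D

Derivation:
Byte[0]=D5: 2-byte lead, need 1 cont bytes. acc=0x15
Byte[1]=9E: continuation. acc=(acc<<6)|0x1E=0x55E
Completed: cp=U+055E (starts at byte 0)
Byte[2]=60: 1-byte ASCII. cp=U+0060
Byte[3]=F0: 4-byte lead, need 3 cont bytes. acc=0x0
Byte[4]=92: continuation. acc=(acc<<6)|0x12=0x12
Byte[5]=B1: continuation. acc=(acc<<6)|0x31=0x4B1
Byte[6]=A4: continuation. acc=(acc<<6)|0x24=0x12C64
Completed: cp=U+12C64 (starts at byte 3)
Byte[7]=21: 1-byte ASCII. cp=U+0021
Byte[8]=EE: 3-byte lead, need 2 cont bytes. acc=0xE
Byte[9]=BD: continuation. acc=(acc<<6)|0x3D=0x3BD
Byte[10]=8D: continuation. acc=(acc<<6)|0x0D=0xEF4D
Completed: cp=U+EF4D (starts at byte 8)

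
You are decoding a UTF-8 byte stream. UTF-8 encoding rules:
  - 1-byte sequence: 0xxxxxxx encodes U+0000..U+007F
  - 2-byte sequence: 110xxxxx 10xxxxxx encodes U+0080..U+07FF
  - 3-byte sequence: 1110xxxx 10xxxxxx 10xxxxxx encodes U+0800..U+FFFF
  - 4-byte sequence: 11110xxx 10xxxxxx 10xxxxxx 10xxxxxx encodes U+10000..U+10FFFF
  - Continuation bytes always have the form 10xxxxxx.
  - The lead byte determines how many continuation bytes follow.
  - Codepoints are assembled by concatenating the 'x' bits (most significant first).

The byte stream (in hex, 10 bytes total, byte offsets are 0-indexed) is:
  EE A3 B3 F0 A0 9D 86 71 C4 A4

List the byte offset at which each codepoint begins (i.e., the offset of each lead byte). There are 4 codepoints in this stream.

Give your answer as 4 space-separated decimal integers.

Answer: 0 3 7 8

Derivation:
Byte[0]=EE: 3-byte lead, need 2 cont bytes. acc=0xE
Byte[1]=A3: continuation. acc=(acc<<6)|0x23=0x3A3
Byte[2]=B3: continuation. acc=(acc<<6)|0x33=0xE8F3
Completed: cp=U+E8F3 (starts at byte 0)
Byte[3]=F0: 4-byte lead, need 3 cont bytes. acc=0x0
Byte[4]=A0: continuation. acc=(acc<<6)|0x20=0x20
Byte[5]=9D: continuation. acc=(acc<<6)|0x1D=0x81D
Byte[6]=86: continuation. acc=(acc<<6)|0x06=0x20746
Completed: cp=U+20746 (starts at byte 3)
Byte[7]=71: 1-byte ASCII. cp=U+0071
Byte[8]=C4: 2-byte lead, need 1 cont bytes. acc=0x4
Byte[9]=A4: continuation. acc=(acc<<6)|0x24=0x124
Completed: cp=U+0124 (starts at byte 8)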